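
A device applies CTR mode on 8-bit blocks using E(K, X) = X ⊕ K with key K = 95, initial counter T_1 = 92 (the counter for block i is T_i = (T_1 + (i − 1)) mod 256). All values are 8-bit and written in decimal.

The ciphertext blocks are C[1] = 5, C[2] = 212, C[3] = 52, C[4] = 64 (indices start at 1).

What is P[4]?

P[4] = 64

CTR decryption: S_i = E(K, T_i) where T_i is the counter for block i; P_i = C_i ⊕ S_i.
P[4]: T = 95, S = E(K, T) = 0; 64 ⊕ 0 = 64.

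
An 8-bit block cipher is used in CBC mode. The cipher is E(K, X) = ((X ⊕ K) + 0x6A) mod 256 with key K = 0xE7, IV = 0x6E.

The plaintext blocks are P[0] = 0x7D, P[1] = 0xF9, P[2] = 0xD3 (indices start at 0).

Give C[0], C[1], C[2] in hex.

CBC encryption: C_i = E(K, P_i ⊕ C_{i−1}), with C_{−1} = IV.
C[0]: P[0] ⊕ 0x6E = 0x13; E(K, 0x13) = 0x5E.
C[1]: P[1] ⊕ 0x5E = 0xA7; E(K, 0xA7) = 0xAA.
C[2]: P[2] ⊕ 0xAA = 0x79; E(K, 0x79) = 0x08.

C[0] = 0x5E, C[1] = 0xAA, C[2] = 0x08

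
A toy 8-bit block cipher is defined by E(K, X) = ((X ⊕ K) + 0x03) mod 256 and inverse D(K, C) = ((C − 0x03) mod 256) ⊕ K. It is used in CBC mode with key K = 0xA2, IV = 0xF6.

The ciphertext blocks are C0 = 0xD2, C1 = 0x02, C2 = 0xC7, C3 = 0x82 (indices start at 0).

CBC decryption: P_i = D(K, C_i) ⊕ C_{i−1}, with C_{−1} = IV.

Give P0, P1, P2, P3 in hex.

P0: D(K, 0xD2) = 0x6D; 0x6D ⊕ 0xF6 = 0x9B.
P1: D(K, 0x02) = 0x5D; 0x5D ⊕ 0xD2 = 0x8F.
P2: D(K, 0xC7) = 0x66; 0x66 ⊕ 0x02 = 0x64.
P3: D(K, 0x82) = 0xDD; 0xDD ⊕ 0xC7 = 0x1A.

P0 = 0x9B, P1 = 0x8F, P2 = 0x64, P3 = 0x1A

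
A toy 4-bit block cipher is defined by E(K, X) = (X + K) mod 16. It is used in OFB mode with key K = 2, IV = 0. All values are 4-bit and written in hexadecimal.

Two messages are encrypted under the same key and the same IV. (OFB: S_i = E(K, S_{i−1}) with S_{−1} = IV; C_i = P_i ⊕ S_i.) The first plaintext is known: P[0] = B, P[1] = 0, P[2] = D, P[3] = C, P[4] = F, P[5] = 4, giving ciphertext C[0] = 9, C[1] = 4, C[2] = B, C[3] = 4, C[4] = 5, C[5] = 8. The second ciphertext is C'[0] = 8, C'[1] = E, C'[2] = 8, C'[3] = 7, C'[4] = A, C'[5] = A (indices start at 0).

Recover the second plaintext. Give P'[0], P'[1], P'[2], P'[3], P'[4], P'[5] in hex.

In OFB with a reused IV, both messages share the same keystream S_i, so C_i ⊕ C'_i = P_i ⊕ P'_i and thus P'_i = P_i ⊕ C_i ⊕ C'_i.
P'[0]: B ⊕ 9 ⊕ 8 = A.
P'[1]: 0 ⊕ 4 ⊕ E = A.
P'[2]: D ⊕ B ⊕ 8 = E.
P'[3]: C ⊕ 4 ⊕ 7 = F.
P'[4]: F ⊕ 5 ⊕ A = 0.
P'[5]: 4 ⊕ 8 ⊕ A = 6.

P'[0] = A, P'[1] = A, P'[2] = E, P'[3] = F, P'[4] = 0, P'[5] = 6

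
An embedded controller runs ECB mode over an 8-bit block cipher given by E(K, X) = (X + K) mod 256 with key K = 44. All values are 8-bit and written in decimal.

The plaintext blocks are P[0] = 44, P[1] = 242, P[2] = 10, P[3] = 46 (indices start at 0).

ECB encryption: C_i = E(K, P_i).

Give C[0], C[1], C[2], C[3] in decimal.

C[0]: E(K, 44) = 88.
C[1]: E(K, 242) = 30.
C[2]: E(K, 10) = 54.
C[3]: E(K, 46) = 90.

C[0] = 88, C[1] = 30, C[2] = 54, C[3] = 90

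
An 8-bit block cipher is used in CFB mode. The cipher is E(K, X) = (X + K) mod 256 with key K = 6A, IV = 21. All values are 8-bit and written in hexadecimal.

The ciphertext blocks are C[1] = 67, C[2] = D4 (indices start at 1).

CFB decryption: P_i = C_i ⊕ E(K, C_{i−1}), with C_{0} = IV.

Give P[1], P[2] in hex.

P[1]: E(K, 21) = 8B; 67 ⊕ 8B = EC.
P[2]: E(K, 67) = D1; D4 ⊕ D1 = 05.

P[1] = EC, P[2] = 05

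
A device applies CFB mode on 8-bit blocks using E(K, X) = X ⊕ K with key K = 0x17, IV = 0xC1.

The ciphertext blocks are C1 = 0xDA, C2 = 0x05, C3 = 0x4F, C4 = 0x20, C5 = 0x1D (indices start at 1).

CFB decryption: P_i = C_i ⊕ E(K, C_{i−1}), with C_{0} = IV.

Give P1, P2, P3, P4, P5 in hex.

P1 = 0x0C, P2 = 0xC8, P3 = 0x5D, P4 = 0x78, P5 = 0x2A

P1: E(K, 0xC1) = 0xD6; 0xDA ⊕ 0xD6 = 0x0C.
P2: E(K, 0xDA) = 0xCD; 0x05 ⊕ 0xCD = 0xC8.
P3: E(K, 0x05) = 0x12; 0x4F ⊕ 0x12 = 0x5D.
P4: E(K, 0x4F) = 0x58; 0x20 ⊕ 0x58 = 0x78.
P5: E(K, 0x20) = 0x37; 0x1D ⊕ 0x37 = 0x2A.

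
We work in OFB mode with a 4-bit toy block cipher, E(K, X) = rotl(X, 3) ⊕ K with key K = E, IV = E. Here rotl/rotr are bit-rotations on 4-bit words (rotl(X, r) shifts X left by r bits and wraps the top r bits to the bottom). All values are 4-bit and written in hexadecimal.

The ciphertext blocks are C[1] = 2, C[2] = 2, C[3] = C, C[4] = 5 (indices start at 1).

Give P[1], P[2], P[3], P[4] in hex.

P[1] = B, P[2] = 0, P[3] = 3, P[4] = 4

OFB decryption: S_i = E(K, S_{i−1}) with S_{0} = IV; P_i = C_i ⊕ S_i.
P[1]: S = E(K, E) = 9; 2 ⊕ 9 = B.
P[2]: S = E(K, 9) = 2; 2 ⊕ 2 = 0.
P[3]: S = E(K, 2) = F; C ⊕ F = 3.
P[4]: S = E(K, F) = 1; 5 ⊕ 1 = 4.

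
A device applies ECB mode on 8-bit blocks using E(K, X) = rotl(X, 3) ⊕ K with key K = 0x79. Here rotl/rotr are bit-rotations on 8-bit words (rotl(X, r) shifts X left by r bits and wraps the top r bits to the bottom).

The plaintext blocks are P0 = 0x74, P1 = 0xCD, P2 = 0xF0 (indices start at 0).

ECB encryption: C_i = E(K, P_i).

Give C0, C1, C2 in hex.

C0 = 0xDA, C1 = 0x17, C2 = 0xFE

C0: E(K, 0x74) = 0xDA.
C1: E(K, 0xCD) = 0x17.
C2: E(K, 0xF0) = 0xFE.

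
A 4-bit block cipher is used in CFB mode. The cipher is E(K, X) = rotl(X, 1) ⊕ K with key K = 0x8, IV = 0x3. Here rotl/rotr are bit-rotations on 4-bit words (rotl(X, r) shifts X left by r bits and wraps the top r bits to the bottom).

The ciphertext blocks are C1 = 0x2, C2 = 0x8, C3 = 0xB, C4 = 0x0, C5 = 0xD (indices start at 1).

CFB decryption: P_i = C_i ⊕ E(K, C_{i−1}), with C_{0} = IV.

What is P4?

P4: E(K, 0xB) = 0xF; 0x0 ⊕ 0xF = 0xF.

P4 = 0xF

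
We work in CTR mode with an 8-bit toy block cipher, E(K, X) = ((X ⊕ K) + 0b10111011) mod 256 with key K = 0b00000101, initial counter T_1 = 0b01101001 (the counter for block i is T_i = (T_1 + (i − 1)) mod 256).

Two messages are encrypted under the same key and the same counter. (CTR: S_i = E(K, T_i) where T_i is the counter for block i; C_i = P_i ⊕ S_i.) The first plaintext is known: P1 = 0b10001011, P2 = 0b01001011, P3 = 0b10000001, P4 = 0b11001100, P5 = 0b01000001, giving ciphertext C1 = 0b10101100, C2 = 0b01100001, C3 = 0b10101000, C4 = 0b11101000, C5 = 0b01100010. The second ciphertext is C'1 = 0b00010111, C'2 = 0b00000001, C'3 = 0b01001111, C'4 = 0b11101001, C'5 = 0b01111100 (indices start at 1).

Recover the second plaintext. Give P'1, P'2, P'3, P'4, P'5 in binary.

P'1 = 0b00110000, P'2 = 0b00101011, P'3 = 0b01100110, P'4 = 0b11001101, P'5 = 0b01011111

In CTR with a reused counter, both messages share the same keystream S_i, so C_i ⊕ C'_i = P_i ⊕ P'_i and thus P'_i = P_i ⊕ C_i ⊕ C'_i.
P'1: 0b10001011 ⊕ 0b10101100 ⊕ 0b00010111 = 0b00110000.
P'2: 0b01001011 ⊕ 0b01100001 ⊕ 0b00000001 = 0b00101011.
P'3: 0b10000001 ⊕ 0b10101000 ⊕ 0b01001111 = 0b01100110.
P'4: 0b11001100 ⊕ 0b11101000 ⊕ 0b11101001 = 0b11001101.
P'5: 0b01000001 ⊕ 0b01100010 ⊕ 0b01111100 = 0b01011111.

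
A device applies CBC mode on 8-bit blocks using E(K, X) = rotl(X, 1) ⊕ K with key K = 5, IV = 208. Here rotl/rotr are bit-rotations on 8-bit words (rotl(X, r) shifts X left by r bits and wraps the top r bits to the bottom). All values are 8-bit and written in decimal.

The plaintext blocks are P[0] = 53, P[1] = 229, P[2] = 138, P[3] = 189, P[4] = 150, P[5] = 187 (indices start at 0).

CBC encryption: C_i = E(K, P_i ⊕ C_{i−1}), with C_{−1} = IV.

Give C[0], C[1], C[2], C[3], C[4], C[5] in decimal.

C[0] = 206, C[1] = 83, C[2] = 182, C[3] = 19, C[4] = 14, C[5] = 110

C[0]: P[0] ⊕ 208 = 229; E(K, 229) = 206.
C[1]: P[1] ⊕ 206 = 43; E(K, 43) = 83.
C[2]: P[2] ⊕ 83 = 217; E(K, 217) = 182.
C[3]: P[3] ⊕ 182 = 11; E(K, 11) = 19.
C[4]: P[4] ⊕ 19 = 133; E(K, 133) = 14.
C[5]: P[5] ⊕ 14 = 181; E(K, 181) = 110.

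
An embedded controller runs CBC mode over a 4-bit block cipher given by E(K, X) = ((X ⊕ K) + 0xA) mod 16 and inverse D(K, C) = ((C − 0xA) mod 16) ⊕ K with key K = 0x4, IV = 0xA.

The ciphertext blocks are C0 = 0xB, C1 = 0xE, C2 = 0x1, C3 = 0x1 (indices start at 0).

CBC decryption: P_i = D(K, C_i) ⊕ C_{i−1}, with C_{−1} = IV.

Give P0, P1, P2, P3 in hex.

P0 = 0xF, P1 = 0xB, P2 = 0xD, P3 = 0x2

P0: D(K, 0xB) = 0x5; 0x5 ⊕ 0xA = 0xF.
P1: D(K, 0xE) = 0x0; 0x0 ⊕ 0xB = 0xB.
P2: D(K, 0x1) = 0x3; 0x3 ⊕ 0xE = 0xD.
P3: D(K, 0x1) = 0x3; 0x3 ⊕ 0x1 = 0x2.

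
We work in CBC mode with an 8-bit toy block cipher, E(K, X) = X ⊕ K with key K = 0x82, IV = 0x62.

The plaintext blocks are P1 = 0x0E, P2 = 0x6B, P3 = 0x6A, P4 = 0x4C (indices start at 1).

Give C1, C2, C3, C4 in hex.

CBC encryption: C_i = E(K, P_i ⊕ C_{i−1}), with C_{0} = IV.
C1: P1 ⊕ 0x62 = 0x6C; E(K, 0x6C) = 0xEE.
C2: P2 ⊕ 0xEE = 0x85; E(K, 0x85) = 0x07.
C3: P3 ⊕ 0x07 = 0x6D; E(K, 0x6D) = 0xEF.
C4: P4 ⊕ 0xEF = 0xA3; E(K, 0xA3) = 0x21.

C1 = 0xEE, C2 = 0x07, C3 = 0xEF, C4 = 0x21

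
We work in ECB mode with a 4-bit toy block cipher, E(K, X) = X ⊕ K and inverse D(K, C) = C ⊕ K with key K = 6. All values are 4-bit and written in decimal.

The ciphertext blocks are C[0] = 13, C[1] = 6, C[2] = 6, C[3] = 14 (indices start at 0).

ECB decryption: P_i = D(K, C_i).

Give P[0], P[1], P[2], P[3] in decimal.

P[0]: D(K, 13) = 11.
P[1]: D(K, 6) = 0.
P[2]: D(K, 6) = 0.
P[3]: D(K, 14) = 8.

P[0] = 11, P[1] = 0, P[2] = 0, P[3] = 8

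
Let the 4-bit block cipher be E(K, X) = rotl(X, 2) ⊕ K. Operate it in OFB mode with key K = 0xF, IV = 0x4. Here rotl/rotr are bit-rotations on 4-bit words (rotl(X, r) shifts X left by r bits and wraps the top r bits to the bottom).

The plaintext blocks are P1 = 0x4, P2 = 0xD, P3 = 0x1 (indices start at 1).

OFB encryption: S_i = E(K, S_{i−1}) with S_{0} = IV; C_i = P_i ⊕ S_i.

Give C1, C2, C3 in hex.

C1: S = E(K, 0x4) = 0xE; 0x4 ⊕ 0xE = 0xA.
C2: S = E(K, 0xE) = 0x4; 0xD ⊕ 0x4 = 0x9.
C3: S = E(K, 0x4) = 0xE; 0x1 ⊕ 0xE = 0xF.

C1 = 0xA, C2 = 0x9, C3 = 0xF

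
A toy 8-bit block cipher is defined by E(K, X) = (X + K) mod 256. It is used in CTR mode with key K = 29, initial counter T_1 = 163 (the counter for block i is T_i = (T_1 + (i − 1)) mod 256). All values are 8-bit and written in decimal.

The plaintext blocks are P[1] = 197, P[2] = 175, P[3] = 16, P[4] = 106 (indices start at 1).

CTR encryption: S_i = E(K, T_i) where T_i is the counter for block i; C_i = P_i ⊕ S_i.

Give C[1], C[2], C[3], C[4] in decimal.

C[1] = 5, C[2] = 110, C[3] = 210, C[4] = 169

C[1]: T = 163, S = E(K, T) = 192; 197 ⊕ 192 = 5.
C[2]: T = 164, S = E(K, T) = 193; 175 ⊕ 193 = 110.
C[3]: T = 165, S = E(K, T) = 194; 16 ⊕ 194 = 210.
C[4]: T = 166, S = E(K, T) = 195; 106 ⊕ 195 = 169.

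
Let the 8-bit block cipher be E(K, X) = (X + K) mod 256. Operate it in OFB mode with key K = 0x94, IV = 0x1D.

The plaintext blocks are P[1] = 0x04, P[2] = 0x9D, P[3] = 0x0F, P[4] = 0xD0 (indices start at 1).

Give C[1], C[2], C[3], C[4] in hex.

OFB encryption: S_i = E(K, S_{i−1}) with S_{0} = IV; C_i = P_i ⊕ S_i.
C[1]: S = E(K, 0x1D) = 0xB1; 0x04 ⊕ 0xB1 = 0xB5.
C[2]: S = E(K, 0xB1) = 0x45; 0x9D ⊕ 0x45 = 0xD8.
C[3]: S = E(K, 0x45) = 0xD9; 0x0F ⊕ 0xD9 = 0xD6.
C[4]: S = E(K, 0xD9) = 0x6D; 0xD0 ⊕ 0x6D = 0xBD.

C[1] = 0xB5, C[2] = 0xD8, C[3] = 0xD6, C[4] = 0xBD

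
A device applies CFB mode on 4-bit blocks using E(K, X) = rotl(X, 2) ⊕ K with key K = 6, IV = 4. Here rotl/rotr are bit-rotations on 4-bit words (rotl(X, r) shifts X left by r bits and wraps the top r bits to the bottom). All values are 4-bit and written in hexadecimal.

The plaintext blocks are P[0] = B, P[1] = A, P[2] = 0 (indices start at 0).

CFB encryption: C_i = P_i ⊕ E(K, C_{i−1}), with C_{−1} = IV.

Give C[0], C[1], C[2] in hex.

C[0]: E(K, 4) = 7; B ⊕ 7 = C.
C[1]: E(K, C) = 5; A ⊕ 5 = F.
C[2]: E(K, F) = 9; 0 ⊕ 9 = 9.

C[0] = C, C[1] = F, C[2] = 9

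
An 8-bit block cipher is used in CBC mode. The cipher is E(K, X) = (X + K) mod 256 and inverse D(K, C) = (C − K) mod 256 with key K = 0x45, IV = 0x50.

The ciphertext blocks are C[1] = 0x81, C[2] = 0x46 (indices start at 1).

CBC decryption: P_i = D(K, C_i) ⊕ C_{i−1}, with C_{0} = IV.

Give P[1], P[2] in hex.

P[1] = 0x6C, P[2] = 0x80

P[1]: D(K, 0x81) = 0x3C; 0x3C ⊕ 0x50 = 0x6C.
P[2]: D(K, 0x46) = 0x01; 0x01 ⊕ 0x81 = 0x80.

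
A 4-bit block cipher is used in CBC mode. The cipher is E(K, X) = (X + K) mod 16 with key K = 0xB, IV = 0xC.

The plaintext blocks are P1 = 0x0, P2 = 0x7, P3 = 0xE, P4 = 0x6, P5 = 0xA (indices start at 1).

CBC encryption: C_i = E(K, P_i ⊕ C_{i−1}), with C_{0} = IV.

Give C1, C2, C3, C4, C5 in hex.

C1 = 0x7, C2 = 0xB, C3 = 0x0, C4 = 0x1, C5 = 0x6

C1: P1 ⊕ 0xC = 0xC; E(K, 0xC) = 0x7.
C2: P2 ⊕ 0x7 = 0x0; E(K, 0x0) = 0xB.
C3: P3 ⊕ 0xB = 0x5; E(K, 0x5) = 0x0.
C4: P4 ⊕ 0x0 = 0x6; E(K, 0x6) = 0x1.
C5: P5 ⊕ 0x1 = 0xB; E(K, 0xB) = 0x6.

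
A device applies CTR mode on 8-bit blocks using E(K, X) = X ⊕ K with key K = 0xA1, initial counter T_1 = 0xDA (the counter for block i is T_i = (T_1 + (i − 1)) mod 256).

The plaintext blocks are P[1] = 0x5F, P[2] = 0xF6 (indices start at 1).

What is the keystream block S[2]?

CTR encryption: S_i = E(K, T_i) where T_i is the counter for block i; C_i = P_i ⊕ S_i.
C[1]: T = 0xDA, S = E(K, T) = 0x7B; 0x5F ⊕ 0x7B = 0x24.
C[2]: T = 0xDB, S = E(K, T) = 0x7A; 0xF6 ⊕ 0x7A = 0x8C.
So S[2] = 0x7A.

0x7A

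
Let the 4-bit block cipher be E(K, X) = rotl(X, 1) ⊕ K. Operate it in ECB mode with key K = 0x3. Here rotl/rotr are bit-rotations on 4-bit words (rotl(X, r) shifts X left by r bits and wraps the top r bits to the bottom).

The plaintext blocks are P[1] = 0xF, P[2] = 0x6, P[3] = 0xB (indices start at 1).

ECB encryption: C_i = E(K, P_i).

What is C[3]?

C[3] = 0x4

C[3]: E(K, 0xB) = 0x4.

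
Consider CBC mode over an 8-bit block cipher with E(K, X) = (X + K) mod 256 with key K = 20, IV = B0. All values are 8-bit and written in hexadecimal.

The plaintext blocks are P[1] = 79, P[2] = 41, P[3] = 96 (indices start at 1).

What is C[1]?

C[1] = E9

CBC encryption: C_i = E(K, P_i ⊕ C_{i−1}), with C_{0} = IV.
C[1]: P[1] ⊕ B0 = C9; E(K, C9) = E9.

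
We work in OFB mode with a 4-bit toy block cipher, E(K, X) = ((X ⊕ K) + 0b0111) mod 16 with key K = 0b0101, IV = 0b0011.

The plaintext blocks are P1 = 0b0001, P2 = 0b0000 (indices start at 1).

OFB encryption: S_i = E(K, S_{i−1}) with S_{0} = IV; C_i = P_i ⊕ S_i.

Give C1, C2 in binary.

C1: S = E(K, 0b0011) = 0b1101; 0b0001 ⊕ 0b1101 = 0b1100.
C2: S = E(K, 0b1101) = 0b1111; 0b0000 ⊕ 0b1111 = 0b1111.

C1 = 0b1100, C2 = 0b1111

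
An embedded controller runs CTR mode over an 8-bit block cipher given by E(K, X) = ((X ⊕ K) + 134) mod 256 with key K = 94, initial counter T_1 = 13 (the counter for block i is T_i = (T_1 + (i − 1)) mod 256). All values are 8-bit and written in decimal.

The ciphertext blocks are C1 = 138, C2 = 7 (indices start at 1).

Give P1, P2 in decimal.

CTR decryption: S_i = E(K, T_i) where T_i is the counter for block i; P_i = C_i ⊕ S_i.
P1: T = 13, S = E(K, T) = 217; 138 ⊕ 217 = 83.
P2: T = 14, S = E(K, T) = 214; 7 ⊕ 214 = 209.

P1 = 83, P2 = 209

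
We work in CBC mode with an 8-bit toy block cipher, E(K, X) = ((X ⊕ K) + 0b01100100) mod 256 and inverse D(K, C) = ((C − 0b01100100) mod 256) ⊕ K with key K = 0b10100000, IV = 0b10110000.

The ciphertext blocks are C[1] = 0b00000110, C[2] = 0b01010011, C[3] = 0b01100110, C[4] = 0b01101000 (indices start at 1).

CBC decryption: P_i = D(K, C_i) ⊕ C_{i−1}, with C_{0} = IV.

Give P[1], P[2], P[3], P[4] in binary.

P[1]: D(K, 0b00000110) = 0b00000010; 0b00000010 ⊕ 0b10110000 = 0b10110010.
P[2]: D(K, 0b01010011) = 0b01001111; 0b01001111 ⊕ 0b00000110 = 0b01001001.
P[3]: D(K, 0b01100110) = 0b10100010; 0b10100010 ⊕ 0b01010011 = 0b11110001.
P[4]: D(K, 0b01101000) = 0b10100100; 0b10100100 ⊕ 0b01100110 = 0b11000010.

P[1] = 0b10110010, P[2] = 0b01001001, P[3] = 0b11110001, P[4] = 0b11000010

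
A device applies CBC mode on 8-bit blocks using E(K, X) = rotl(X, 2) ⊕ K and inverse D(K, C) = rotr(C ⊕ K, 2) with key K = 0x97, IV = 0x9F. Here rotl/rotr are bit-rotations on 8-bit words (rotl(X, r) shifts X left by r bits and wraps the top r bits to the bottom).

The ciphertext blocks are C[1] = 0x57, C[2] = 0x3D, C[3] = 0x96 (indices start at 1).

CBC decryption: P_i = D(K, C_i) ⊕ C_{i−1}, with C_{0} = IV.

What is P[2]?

P[2]: D(K, 0x3D) = 0xAA; 0xAA ⊕ 0x57 = 0xFD.

P[2] = 0xFD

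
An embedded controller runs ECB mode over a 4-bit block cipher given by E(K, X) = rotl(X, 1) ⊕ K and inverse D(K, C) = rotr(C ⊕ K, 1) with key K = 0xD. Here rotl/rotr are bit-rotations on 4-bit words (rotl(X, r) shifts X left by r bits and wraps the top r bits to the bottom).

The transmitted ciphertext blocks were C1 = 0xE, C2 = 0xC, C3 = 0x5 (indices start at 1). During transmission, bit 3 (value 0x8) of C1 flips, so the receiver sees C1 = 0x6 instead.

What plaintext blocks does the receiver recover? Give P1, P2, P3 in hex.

ECB decryption: P_i = D(K, C_i).
Only C1 changed, to 0x6. In ECB, a change in C_i affects only P_i. Decrypting the received ciphertext:
P1: D(K, 0x6) = 0xD.
P2: D(K, 0xC) = 0x8.
P3: D(K, 0x5) = 0x4.
Blocks that differ from the original plaintext: P1.

P1 = 0xD, P2 = 0x8, P3 = 0x4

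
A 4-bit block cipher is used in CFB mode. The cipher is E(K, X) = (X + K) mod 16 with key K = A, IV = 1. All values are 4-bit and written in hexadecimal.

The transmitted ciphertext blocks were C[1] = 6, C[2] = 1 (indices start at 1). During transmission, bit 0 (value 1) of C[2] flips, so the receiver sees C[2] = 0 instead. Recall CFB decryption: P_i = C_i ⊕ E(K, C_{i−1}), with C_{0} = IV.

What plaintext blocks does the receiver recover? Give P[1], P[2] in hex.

P[1] = D, P[2] = 0

Only C[2] changed, to 0. In CFB, a change in C_i flips the same bit in P_i and garbles P_{i+1}. Decrypting the received ciphertext:
P[1]: E(K, 1) = B; 6 ⊕ B = D.
P[2]: E(K, 6) = 0; 0 ⊕ 0 = 0.
Blocks that differ from the original plaintext: P[2].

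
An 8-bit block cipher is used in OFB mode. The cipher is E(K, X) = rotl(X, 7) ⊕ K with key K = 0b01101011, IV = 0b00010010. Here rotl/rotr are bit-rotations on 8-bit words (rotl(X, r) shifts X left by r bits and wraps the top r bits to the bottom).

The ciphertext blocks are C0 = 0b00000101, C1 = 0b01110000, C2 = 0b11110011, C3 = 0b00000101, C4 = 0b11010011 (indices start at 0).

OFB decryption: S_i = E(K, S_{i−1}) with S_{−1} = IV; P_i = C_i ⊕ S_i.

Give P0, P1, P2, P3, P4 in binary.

P0 = 0b01100111, P1 = 0b00101010, P2 = 0b10110101, P3 = 0b01001101, P4 = 0b10011100

P0: S = E(K, 0b00010010) = 0b01100010; 0b00000101 ⊕ 0b01100010 = 0b01100111.
P1: S = E(K, 0b01100010) = 0b01011010; 0b01110000 ⊕ 0b01011010 = 0b00101010.
P2: S = E(K, 0b01011010) = 0b01000110; 0b11110011 ⊕ 0b01000110 = 0b10110101.
P3: S = E(K, 0b01000110) = 0b01001000; 0b00000101 ⊕ 0b01001000 = 0b01001101.
P4: S = E(K, 0b01001000) = 0b01001111; 0b11010011 ⊕ 0b01001111 = 0b10011100.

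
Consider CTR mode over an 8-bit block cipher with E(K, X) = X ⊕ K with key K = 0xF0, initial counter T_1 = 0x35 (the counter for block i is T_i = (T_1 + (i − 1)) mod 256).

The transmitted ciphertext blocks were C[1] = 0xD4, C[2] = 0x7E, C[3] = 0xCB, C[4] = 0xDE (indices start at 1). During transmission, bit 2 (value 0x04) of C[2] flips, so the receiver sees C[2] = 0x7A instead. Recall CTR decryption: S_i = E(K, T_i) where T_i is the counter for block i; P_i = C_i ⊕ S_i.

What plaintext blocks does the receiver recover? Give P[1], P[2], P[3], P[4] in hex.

P[1] = 0x11, P[2] = 0xBC, P[3] = 0x0C, P[4] = 0x16

Only C[2] changed, to 0x7A. In CTR, a change in C_i flips the same bit in P_i only; the keystream is unaffected. Decrypting the received ciphertext:
P[1]: T = 0x35, S = E(K, T) = 0xC5; 0xD4 ⊕ 0xC5 = 0x11.
P[2]: T = 0x36, S = E(K, T) = 0xC6; 0x7A ⊕ 0xC6 = 0xBC.
P[3]: T = 0x37, S = E(K, T) = 0xC7; 0xCB ⊕ 0xC7 = 0x0C.
P[4]: T = 0x38, S = E(K, T) = 0xC8; 0xDE ⊕ 0xC8 = 0x16.
Blocks that differ from the original plaintext: P[2].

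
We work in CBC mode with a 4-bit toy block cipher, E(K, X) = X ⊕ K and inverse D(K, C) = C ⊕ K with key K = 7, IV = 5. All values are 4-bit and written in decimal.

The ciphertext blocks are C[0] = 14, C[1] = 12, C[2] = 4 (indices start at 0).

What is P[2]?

CBC decryption: P_i = D(K, C_i) ⊕ C_{i−1}, with C_{−1} = IV.
P[2]: D(K, 4) = 3; 3 ⊕ 12 = 15.

P[2] = 15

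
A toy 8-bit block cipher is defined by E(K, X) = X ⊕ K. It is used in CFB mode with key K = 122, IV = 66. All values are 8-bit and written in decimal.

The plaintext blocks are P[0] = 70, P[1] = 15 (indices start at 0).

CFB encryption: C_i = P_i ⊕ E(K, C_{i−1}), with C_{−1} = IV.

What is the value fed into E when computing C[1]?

C[0]: E(K, 66) = 56; 70 ⊕ 56 = 126.
C[1]: E(K, 126) = 4; 15 ⊕ 4 = 11.
So the input to E for block [1] is 126.

126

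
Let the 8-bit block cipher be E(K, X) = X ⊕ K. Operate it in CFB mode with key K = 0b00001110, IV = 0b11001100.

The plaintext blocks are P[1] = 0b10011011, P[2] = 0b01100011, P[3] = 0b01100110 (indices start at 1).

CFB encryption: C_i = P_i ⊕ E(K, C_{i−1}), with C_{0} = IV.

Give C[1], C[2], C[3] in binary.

C[1] = 0b01011001, C[2] = 0b00110100, C[3] = 0b01011100

C[1]: E(K, 0b11001100) = 0b11000010; 0b10011011 ⊕ 0b11000010 = 0b01011001.
C[2]: E(K, 0b01011001) = 0b01010111; 0b01100011 ⊕ 0b01010111 = 0b00110100.
C[3]: E(K, 0b00110100) = 0b00111010; 0b01100110 ⊕ 0b00111010 = 0b01011100.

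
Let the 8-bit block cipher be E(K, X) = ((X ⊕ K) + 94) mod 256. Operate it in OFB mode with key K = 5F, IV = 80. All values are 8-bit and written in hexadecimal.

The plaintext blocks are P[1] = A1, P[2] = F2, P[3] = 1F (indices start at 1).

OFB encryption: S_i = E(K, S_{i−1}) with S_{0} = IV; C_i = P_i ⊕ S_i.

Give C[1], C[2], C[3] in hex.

C[1]: S = E(K, 80) = 73; A1 ⊕ 73 = D2.
C[2]: S = E(K, 73) = C0; F2 ⊕ C0 = 32.
C[3]: S = E(K, C0) = 33; 1F ⊕ 33 = 2C.

C[1] = D2, C[2] = 32, C[3] = 2C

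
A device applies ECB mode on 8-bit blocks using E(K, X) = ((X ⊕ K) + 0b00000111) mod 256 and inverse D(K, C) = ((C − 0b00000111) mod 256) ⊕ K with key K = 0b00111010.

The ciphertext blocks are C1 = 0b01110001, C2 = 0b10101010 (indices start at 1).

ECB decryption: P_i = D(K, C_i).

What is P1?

P1: D(K, 0b01110001) = 0b01010000.

P1 = 0b01010000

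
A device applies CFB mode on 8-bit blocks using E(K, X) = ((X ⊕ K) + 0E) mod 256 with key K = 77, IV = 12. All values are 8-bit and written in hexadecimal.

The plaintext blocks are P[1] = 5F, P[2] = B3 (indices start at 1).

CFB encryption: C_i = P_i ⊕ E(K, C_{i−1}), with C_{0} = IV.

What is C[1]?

C[1] = 2C

C[1]: E(K, 12) = 73; 5F ⊕ 73 = 2C.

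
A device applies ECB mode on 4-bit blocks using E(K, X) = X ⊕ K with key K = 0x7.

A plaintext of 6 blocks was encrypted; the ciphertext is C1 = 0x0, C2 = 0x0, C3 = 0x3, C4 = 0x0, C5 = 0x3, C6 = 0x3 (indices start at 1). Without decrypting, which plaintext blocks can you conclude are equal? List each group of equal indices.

P1 = P2 = P4; P3 = P5 = P6

ECB encrypts each block independently with the same key, so equal ciphertext blocks imply equal plaintext blocks.
C1 = C2 = C4 = 0x0, so P1 = P2 = P4.
C3 = C5 = C6 = 0x3, so P3 = P5 = P6.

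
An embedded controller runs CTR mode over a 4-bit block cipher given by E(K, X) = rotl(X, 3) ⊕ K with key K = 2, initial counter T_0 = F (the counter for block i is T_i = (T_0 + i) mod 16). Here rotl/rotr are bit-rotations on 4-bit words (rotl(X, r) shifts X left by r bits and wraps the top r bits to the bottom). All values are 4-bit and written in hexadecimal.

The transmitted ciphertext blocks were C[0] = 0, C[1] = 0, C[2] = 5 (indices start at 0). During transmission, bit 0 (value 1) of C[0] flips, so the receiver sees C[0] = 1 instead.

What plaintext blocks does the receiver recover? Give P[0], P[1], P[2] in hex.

CTR decryption: S_i = E(K, T_i) where T_i is the counter for block i; P_i = C_i ⊕ S_i.
Only C[0] changed, to 1. In CTR, a change in C_i flips the same bit in P_i only; the keystream is unaffected. Decrypting the received ciphertext:
P[0]: T = F, S = E(K, T) = D; 1 ⊕ D = C.
P[1]: T = 0, S = E(K, T) = 2; 0 ⊕ 2 = 2.
P[2]: T = 1, S = E(K, T) = A; 5 ⊕ A = F.
Blocks that differ from the original plaintext: P[0].

P[0] = C, P[1] = 2, P[2] = F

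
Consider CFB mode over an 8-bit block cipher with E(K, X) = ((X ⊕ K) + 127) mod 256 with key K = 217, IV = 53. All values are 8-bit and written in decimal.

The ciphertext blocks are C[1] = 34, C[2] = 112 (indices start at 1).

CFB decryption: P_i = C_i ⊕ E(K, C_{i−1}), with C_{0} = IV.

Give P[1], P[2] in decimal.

P[1]: E(K, 53) = 107; 34 ⊕ 107 = 73.
P[2]: E(K, 34) = 122; 112 ⊕ 122 = 10.

P[1] = 73, P[2] = 10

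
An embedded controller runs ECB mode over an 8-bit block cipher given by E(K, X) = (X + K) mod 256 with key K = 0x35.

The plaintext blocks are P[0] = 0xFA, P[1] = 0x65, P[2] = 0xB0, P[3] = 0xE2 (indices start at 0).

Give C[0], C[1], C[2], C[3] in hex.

C[0] = 0x2F, C[1] = 0x9A, C[2] = 0xE5, C[3] = 0x17

ECB encryption: C_i = E(K, P_i).
C[0]: E(K, 0xFA) = 0x2F.
C[1]: E(K, 0x65) = 0x9A.
C[2]: E(K, 0xB0) = 0xE5.
C[3]: E(K, 0xE2) = 0x17.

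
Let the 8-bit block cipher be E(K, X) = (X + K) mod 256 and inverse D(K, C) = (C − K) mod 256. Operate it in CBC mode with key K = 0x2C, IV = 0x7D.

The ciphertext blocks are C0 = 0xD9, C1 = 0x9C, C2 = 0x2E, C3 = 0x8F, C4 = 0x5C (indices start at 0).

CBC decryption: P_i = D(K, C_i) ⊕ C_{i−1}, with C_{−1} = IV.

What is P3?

P3 = 0x4D

P3: D(K, 0x8F) = 0x63; 0x63 ⊕ 0x2E = 0x4D.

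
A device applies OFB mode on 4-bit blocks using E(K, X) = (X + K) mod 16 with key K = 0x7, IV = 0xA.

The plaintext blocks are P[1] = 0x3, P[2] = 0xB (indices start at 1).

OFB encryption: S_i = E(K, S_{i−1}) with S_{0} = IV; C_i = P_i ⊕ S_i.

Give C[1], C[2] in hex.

C[1]: S = E(K, 0xA) = 0x1; 0x3 ⊕ 0x1 = 0x2.
C[2]: S = E(K, 0x1) = 0x8; 0xB ⊕ 0x8 = 0x3.

C[1] = 0x2, C[2] = 0x3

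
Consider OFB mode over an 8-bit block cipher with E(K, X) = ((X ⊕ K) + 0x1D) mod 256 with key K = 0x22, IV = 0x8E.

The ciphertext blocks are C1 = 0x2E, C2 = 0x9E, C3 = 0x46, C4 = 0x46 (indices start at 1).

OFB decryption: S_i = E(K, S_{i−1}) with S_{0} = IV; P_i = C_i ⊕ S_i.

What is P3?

P3 = 0x01

P1: S = E(K, 0x8E) = 0xC9; 0x2E ⊕ 0xC9 = 0xE7.
P2: S = E(K, 0xC9) = 0x08; 0x9E ⊕ 0x08 = 0x96.
P3: S = E(K, 0x08) = 0x47; 0x46 ⊕ 0x47 = 0x01.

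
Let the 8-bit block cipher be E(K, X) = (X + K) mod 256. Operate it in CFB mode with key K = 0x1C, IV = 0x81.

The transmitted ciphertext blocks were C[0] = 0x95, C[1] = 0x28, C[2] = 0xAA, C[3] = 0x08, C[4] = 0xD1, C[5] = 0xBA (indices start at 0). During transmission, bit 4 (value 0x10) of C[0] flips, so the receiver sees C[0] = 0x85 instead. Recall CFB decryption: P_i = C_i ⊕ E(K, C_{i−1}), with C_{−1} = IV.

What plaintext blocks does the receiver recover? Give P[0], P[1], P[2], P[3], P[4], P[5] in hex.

Only C[0] changed, to 0x85. In CFB, a change in C_i flips the same bit in P_i and garbles P_{i+1}. Decrypting the received ciphertext:
P[0]: E(K, 0x81) = 0x9D; 0x85 ⊕ 0x9D = 0x18.
P[1]: E(K, 0x85) = 0xA1; 0x28 ⊕ 0xA1 = 0x89.
P[2]: E(K, 0x28) = 0x44; 0xAA ⊕ 0x44 = 0xEE.
P[3]: E(K, 0xAA) = 0xC6; 0x08 ⊕ 0xC6 = 0xCE.
P[4]: E(K, 0x08) = 0x24; 0xD1 ⊕ 0x24 = 0xF5.
P[5]: E(K, 0xD1) = 0xED; 0xBA ⊕ 0xED = 0x57.
Blocks that differ from the original plaintext: P[0], P[1].

P[0] = 0x18, P[1] = 0x89, P[2] = 0xEE, P[3] = 0xCE, P[4] = 0xF5, P[5] = 0x57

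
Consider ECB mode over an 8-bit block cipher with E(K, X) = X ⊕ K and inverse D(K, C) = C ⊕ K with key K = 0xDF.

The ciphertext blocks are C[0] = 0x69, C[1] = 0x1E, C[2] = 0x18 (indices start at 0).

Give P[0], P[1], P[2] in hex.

ECB decryption: P_i = D(K, C_i).
P[0]: D(K, 0x69) = 0xB6.
P[1]: D(K, 0x1E) = 0xC1.
P[2]: D(K, 0x18) = 0xC7.

P[0] = 0xB6, P[1] = 0xC1, P[2] = 0xC7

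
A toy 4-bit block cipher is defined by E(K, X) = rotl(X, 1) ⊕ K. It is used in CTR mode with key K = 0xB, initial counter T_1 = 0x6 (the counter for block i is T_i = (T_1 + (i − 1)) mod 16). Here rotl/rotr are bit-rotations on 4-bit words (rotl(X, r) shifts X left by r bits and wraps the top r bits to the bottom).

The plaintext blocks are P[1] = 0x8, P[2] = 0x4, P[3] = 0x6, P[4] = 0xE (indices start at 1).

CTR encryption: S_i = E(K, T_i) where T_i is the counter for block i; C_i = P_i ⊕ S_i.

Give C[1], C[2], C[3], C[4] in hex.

C[1] = 0xF, C[2] = 0x1, C[3] = 0xC, C[4] = 0x6

C[1]: T = 0x6, S = E(K, T) = 0x7; 0x8 ⊕ 0x7 = 0xF.
C[2]: T = 0x7, S = E(K, T) = 0x5; 0x4 ⊕ 0x5 = 0x1.
C[3]: T = 0x8, S = E(K, T) = 0xA; 0x6 ⊕ 0xA = 0xC.
C[4]: T = 0x9, S = E(K, T) = 0x8; 0xE ⊕ 0x8 = 0x6.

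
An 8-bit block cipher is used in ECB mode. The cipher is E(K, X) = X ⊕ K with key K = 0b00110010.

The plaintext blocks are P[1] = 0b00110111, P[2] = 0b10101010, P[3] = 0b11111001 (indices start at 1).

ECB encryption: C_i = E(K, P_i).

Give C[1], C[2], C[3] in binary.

C[1]: E(K, 0b00110111) = 0b00000101.
C[2]: E(K, 0b10101010) = 0b10011000.
C[3]: E(K, 0b11111001) = 0b11001011.

C[1] = 0b00000101, C[2] = 0b10011000, C[3] = 0b11001011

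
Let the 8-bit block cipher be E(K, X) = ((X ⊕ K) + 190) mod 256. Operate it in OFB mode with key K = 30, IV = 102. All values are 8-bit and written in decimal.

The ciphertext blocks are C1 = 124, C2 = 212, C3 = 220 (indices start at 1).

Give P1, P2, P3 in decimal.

P1 = 74, P2 = 50, P3 = 106

OFB decryption: S_i = E(K, S_{i−1}) with S_{0} = IV; P_i = C_i ⊕ S_i.
P1: S = E(K, 102) = 54; 124 ⊕ 54 = 74.
P2: S = E(K, 54) = 230; 212 ⊕ 230 = 50.
P3: S = E(K, 230) = 182; 220 ⊕ 182 = 106.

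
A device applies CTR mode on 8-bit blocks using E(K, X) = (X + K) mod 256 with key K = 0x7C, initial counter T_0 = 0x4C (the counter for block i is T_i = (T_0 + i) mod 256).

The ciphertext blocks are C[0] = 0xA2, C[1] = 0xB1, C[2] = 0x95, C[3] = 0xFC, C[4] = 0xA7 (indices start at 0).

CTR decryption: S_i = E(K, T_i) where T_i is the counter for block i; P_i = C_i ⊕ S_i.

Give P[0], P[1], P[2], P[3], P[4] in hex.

P[0]: T = 0x4C, S = E(K, T) = 0xC8; 0xA2 ⊕ 0xC8 = 0x6A.
P[1]: T = 0x4D, S = E(K, T) = 0xC9; 0xB1 ⊕ 0xC9 = 0x78.
P[2]: T = 0x4E, S = E(K, T) = 0xCA; 0x95 ⊕ 0xCA = 0x5F.
P[3]: T = 0x4F, S = E(K, T) = 0xCB; 0xFC ⊕ 0xCB = 0x37.
P[4]: T = 0x50, S = E(K, T) = 0xCC; 0xA7 ⊕ 0xCC = 0x6B.

P[0] = 0x6A, P[1] = 0x78, P[2] = 0x5F, P[3] = 0x37, P[4] = 0x6B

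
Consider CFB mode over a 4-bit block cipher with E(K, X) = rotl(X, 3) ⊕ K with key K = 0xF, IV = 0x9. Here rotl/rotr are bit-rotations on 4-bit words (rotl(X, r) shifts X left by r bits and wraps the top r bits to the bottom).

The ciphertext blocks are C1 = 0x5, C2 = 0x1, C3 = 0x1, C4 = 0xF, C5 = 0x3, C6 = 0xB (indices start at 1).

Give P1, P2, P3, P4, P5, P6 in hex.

CFB decryption: P_i = C_i ⊕ E(K, C_{i−1}), with C_{0} = IV.
P1: E(K, 0x9) = 0x3; 0x5 ⊕ 0x3 = 0x6.
P2: E(K, 0x5) = 0x5; 0x1 ⊕ 0x5 = 0x4.
P3: E(K, 0x1) = 0x7; 0x1 ⊕ 0x7 = 0x6.
P4: E(K, 0x1) = 0x7; 0xF ⊕ 0x7 = 0x8.
P5: E(K, 0xF) = 0x0; 0x3 ⊕ 0x0 = 0x3.
P6: E(K, 0x3) = 0x6; 0xB ⊕ 0x6 = 0xD.

P1 = 0x6, P2 = 0x4, P3 = 0x6, P4 = 0x8, P5 = 0x3, P6 = 0xD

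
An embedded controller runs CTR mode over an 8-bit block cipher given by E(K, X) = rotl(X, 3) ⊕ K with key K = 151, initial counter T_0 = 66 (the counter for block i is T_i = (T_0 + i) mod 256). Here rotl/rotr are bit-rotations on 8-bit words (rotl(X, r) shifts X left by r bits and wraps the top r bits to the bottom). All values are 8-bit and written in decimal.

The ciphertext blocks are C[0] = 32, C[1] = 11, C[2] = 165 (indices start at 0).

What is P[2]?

CTR decryption: S_i = E(K, T_i) where T_i is the counter for block i; P_i = C_i ⊕ S_i.
P[2]: T = 68, S = E(K, T) = 181; 165 ⊕ 181 = 16.

P[2] = 16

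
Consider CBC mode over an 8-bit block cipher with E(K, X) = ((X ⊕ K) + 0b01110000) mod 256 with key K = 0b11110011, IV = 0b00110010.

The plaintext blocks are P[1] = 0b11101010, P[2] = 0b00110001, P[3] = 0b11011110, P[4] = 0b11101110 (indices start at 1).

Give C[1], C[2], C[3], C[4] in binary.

C[1] = 0b10011011, C[2] = 0b11001001, C[3] = 0b01010100, C[4] = 0b10111001

CBC encryption: C_i = E(K, P_i ⊕ C_{i−1}), with C_{0} = IV.
C[1]: P[1] ⊕ 0b00110010 = 0b11011000; E(K, 0b11011000) = 0b10011011.
C[2]: P[2] ⊕ 0b10011011 = 0b10101010; E(K, 0b10101010) = 0b11001001.
C[3]: P[3] ⊕ 0b11001001 = 0b00010111; E(K, 0b00010111) = 0b01010100.
C[4]: P[4] ⊕ 0b01010100 = 0b10111010; E(K, 0b10111010) = 0b10111001.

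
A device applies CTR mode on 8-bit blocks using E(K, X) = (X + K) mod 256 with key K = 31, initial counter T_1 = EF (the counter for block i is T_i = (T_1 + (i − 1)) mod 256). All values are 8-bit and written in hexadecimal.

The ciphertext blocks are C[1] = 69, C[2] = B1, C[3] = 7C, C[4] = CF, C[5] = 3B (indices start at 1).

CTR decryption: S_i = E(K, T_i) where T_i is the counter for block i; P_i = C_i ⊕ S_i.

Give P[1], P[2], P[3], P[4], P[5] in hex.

P[1]: T = EF, S = E(K, T) = 20; 69 ⊕ 20 = 49.
P[2]: T = F0, S = E(K, T) = 21; B1 ⊕ 21 = 90.
P[3]: T = F1, S = E(K, T) = 22; 7C ⊕ 22 = 5E.
P[4]: T = F2, S = E(K, T) = 23; CF ⊕ 23 = EC.
P[5]: T = F3, S = E(K, T) = 24; 3B ⊕ 24 = 1F.

P[1] = 49, P[2] = 90, P[3] = 5E, P[4] = EC, P[5] = 1F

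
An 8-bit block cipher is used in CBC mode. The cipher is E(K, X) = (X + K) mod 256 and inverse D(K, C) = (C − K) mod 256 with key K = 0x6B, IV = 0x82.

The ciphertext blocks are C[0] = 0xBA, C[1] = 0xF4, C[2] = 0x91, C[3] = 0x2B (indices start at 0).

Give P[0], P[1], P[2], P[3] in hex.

P[0] = 0xCD, P[1] = 0x33, P[2] = 0xD2, P[3] = 0x51

CBC decryption: P_i = D(K, C_i) ⊕ C_{i−1}, with C_{−1} = IV.
P[0]: D(K, 0xBA) = 0x4F; 0x4F ⊕ 0x82 = 0xCD.
P[1]: D(K, 0xF4) = 0x89; 0x89 ⊕ 0xBA = 0x33.
P[2]: D(K, 0x91) = 0x26; 0x26 ⊕ 0xF4 = 0xD2.
P[3]: D(K, 0x2B) = 0xC0; 0xC0 ⊕ 0x91 = 0x51.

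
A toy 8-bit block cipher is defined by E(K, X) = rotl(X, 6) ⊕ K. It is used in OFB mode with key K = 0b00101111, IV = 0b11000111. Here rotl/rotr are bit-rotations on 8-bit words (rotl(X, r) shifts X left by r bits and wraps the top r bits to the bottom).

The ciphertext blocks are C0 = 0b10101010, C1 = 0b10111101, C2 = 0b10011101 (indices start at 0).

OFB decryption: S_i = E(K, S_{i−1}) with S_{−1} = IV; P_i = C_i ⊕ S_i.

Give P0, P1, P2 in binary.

P0: S = E(K, 0b11000111) = 0b11011110; 0b10101010 ⊕ 0b11011110 = 0b01110100.
P1: S = E(K, 0b11011110) = 0b10011000; 0b10111101 ⊕ 0b10011000 = 0b00100101.
P2: S = E(K, 0b10011000) = 0b00001001; 0b10011101 ⊕ 0b00001001 = 0b10010100.

P0 = 0b01110100, P1 = 0b00100101, P2 = 0b10010100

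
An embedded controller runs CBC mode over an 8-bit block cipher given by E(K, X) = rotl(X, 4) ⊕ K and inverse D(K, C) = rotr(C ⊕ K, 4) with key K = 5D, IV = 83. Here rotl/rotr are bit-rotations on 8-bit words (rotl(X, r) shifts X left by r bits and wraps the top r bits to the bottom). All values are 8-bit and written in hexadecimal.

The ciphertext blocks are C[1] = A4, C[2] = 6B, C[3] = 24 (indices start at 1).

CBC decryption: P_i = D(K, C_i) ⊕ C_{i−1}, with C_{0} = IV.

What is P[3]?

P[3] = FC

P[3]: D(K, 24) = 97; 97 ⊕ 6B = FC.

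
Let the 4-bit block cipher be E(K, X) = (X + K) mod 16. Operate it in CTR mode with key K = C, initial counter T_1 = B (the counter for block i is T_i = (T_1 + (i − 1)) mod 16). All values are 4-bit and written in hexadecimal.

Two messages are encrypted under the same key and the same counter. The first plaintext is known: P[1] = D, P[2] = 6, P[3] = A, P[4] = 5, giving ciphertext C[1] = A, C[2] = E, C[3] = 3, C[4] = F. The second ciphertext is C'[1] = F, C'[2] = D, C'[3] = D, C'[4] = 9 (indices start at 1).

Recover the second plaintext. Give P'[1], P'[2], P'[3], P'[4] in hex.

P'[1] = 8, P'[2] = 5, P'[3] = 4, P'[4] = 3

In CTR with a reused counter, both messages share the same keystream S_i, so C_i ⊕ C'_i = P_i ⊕ P'_i and thus P'_i = P_i ⊕ C_i ⊕ C'_i.
P'[1]: D ⊕ A ⊕ F = 8.
P'[2]: 6 ⊕ E ⊕ D = 5.
P'[3]: A ⊕ 3 ⊕ D = 4.
P'[4]: 5 ⊕ F ⊕ 9 = 3.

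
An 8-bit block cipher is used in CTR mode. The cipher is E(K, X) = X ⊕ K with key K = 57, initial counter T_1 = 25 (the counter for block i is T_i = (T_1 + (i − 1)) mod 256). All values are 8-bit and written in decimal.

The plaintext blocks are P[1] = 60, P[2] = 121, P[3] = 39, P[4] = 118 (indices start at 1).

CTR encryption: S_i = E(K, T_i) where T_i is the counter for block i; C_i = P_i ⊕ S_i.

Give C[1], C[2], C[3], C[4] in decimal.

C[1]: T = 25, S = E(K, T) = 32; 60 ⊕ 32 = 28.
C[2]: T = 26, S = E(K, T) = 35; 121 ⊕ 35 = 90.
C[3]: T = 27, S = E(K, T) = 34; 39 ⊕ 34 = 5.
C[4]: T = 28, S = E(K, T) = 37; 118 ⊕ 37 = 83.

C[1] = 28, C[2] = 90, C[3] = 5, C[4] = 83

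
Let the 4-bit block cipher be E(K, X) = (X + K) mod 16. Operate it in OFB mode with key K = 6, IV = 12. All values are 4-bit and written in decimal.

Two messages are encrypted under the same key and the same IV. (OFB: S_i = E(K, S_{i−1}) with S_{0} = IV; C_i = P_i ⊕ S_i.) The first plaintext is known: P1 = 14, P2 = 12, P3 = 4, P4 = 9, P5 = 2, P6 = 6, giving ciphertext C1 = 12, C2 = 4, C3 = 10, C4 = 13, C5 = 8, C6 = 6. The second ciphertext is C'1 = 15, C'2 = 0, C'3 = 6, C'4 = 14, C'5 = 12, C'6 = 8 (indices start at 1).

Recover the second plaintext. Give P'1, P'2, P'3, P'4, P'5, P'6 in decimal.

In OFB with a reused IV, both messages share the same keystream S_i, so C_i ⊕ C'_i = P_i ⊕ P'_i and thus P'_i = P_i ⊕ C_i ⊕ C'_i.
P'1: 14 ⊕ 12 ⊕ 15 = 13.
P'2: 12 ⊕ 4 ⊕ 0 = 8.
P'3: 4 ⊕ 10 ⊕ 6 = 8.
P'4: 9 ⊕ 13 ⊕ 14 = 10.
P'5: 2 ⊕ 8 ⊕ 12 = 6.
P'6: 6 ⊕ 6 ⊕ 8 = 8.

P'1 = 13, P'2 = 8, P'3 = 8, P'4 = 10, P'5 = 6, P'6 = 8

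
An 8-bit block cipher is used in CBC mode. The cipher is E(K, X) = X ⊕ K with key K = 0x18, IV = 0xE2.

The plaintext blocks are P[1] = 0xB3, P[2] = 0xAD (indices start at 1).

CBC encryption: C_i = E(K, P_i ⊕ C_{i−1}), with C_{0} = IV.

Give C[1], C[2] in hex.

C[1]: P[1] ⊕ 0xE2 = 0x51; E(K, 0x51) = 0x49.
C[2]: P[2] ⊕ 0x49 = 0xE4; E(K, 0xE4) = 0xFC.

C[1] = 0x49, C[2] = 0xFC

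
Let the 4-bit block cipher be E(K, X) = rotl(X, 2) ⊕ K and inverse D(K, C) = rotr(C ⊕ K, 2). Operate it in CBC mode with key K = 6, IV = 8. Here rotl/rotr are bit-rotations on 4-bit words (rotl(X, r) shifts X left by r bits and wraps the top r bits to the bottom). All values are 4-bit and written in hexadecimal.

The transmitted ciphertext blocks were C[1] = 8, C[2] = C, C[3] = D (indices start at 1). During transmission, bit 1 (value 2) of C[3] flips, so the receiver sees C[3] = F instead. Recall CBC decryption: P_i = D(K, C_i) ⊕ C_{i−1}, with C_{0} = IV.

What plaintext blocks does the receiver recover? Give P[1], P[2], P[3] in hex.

Only C[3] changed, to F. In CBC, a change in C_i garbles P_i and flips the same bit in P_{i+1}. Decrypting the received ciphertext:
P[1]: D(K, 8) = B; B ⊕ 8 = 3.
P[2]: D(K, C) = A; A ⊕ 8 = 2.
P[3]: D(K, F) = 6; 6 ⊕ C = A.
Blocks that differ from the original plaintext: P[3].

P[1] = 3, P[2] = 2, P[3] = A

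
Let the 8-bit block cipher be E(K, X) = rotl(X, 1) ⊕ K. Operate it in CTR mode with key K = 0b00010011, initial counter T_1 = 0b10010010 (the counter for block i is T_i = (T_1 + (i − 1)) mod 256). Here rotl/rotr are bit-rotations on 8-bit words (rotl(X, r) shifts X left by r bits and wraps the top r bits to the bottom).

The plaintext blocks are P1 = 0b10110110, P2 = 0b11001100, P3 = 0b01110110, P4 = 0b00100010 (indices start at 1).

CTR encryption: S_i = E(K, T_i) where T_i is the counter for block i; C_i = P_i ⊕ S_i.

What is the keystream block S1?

C1: T = 0b10010010, S = E(K, T) = 0b00110110; 0b10110110 ⊕ 0b00110110 = 0b10000000.
So S1 = 0b00110110.

0b00110110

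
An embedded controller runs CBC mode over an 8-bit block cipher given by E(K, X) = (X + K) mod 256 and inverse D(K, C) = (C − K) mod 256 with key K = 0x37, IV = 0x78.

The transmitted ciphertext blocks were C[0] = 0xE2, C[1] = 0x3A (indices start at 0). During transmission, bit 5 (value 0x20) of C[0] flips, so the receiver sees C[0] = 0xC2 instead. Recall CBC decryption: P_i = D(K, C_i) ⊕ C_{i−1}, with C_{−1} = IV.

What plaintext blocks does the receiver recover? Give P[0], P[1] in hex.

P[0] = 0xF3, P[1] = 0xC1

Only C[0] changed, to 0xC2. In CBC, a change in C_i garbles P_i and flips the same bit in P_{i+1}. Decrypting the received ciphertext:
P[0]: D(K, 0xC2) = 0x8B; 0x8B ⊕ 0x78 = 0xF3.
P[1]: D(K, 0x3A) = 0x03; 0x03 ⊕ 0xC2 = 0xC1.
Blocks that differ from the original plaintext: P[0], P[1].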